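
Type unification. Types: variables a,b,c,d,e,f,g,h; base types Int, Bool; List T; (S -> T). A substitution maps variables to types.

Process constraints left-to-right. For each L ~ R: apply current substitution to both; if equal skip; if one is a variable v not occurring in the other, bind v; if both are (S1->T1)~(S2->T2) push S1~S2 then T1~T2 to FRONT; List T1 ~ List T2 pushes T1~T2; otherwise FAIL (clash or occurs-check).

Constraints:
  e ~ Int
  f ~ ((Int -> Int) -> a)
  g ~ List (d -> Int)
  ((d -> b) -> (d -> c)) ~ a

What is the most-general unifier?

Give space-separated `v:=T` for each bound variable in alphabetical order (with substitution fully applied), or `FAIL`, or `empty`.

step 1: unify e ~ Int  [subst: {-} | 3 pending]
  bind e := Int
step 2: unify f ~ ((Int -> Int) -> a)  [subst: {e:=Int} | 2 pending]
  bind f := ((Int -> Int) -> a)
step 3: unify g ~ List (d -> Int)  [subst: {e:=Int, f:=((Int -> Int) -> a)} | 1 pending]
  bind g := List (d -> Int)
step 4: unify ((d -> b) -> (d -> c)) ~ a  [subst: {e:=Int, f:=((Int -> Int) -> a), g:=List (d -> Int)} | 0 pending]
  bind a := ((d -> b) -> (d -> c))

Answer: a:=((d -> b) -> (d -> c)) e:=Int f:=((Int -> Int) -> ((d -> b) -> (d -> c))) g:=List (d -> Int)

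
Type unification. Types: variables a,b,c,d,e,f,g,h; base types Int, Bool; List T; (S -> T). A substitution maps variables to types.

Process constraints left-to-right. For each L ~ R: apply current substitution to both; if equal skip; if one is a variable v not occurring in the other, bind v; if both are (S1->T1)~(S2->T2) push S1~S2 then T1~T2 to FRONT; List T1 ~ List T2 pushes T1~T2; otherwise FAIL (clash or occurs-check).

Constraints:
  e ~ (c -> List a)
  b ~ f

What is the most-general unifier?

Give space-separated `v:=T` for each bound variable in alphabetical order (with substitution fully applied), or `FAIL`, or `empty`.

step 1: unify e ~ (c -> List a)  [subst: {-} | 1 pending]
  bind e := (c -> List a)
step 2: unify b ~ f  [subst: {e:=(c -> List a)} | 0 pending]
  bind b := f

Answer: b:=f e:=(c -> List a)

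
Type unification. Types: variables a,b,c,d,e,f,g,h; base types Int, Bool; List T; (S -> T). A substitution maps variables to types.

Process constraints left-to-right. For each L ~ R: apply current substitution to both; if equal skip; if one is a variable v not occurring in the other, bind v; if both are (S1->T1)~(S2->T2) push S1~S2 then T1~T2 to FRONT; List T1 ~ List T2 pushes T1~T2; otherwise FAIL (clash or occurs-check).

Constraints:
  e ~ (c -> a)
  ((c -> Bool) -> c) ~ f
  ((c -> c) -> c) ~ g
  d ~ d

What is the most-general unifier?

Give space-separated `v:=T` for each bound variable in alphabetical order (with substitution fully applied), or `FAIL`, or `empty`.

step 1: unify e ~ (c -> a)  [subst: {-} | 3 pending]
  bind e := (c -> a)
step 2: unify ((c -> Bool) -> c) ~ f  [subst: {e:=(c -> a)} | 2 pending]
  bind f := ((c -> Bool) -> c)
step 3: unify ((c -> c) -> c) ~ g  [subst: {e:=(c -> a), f:=((c -> Bool) -> c)} | 1 pending]
  bind g := ((c -> c) -> c)
step 4: unify d ~ d  [subst: {e:=(c -> a), f:=((c -> Bool) -> c), g:=((c -> c) -> c)} | 0 pending]
  -> identical, skip

Answer: e:=(c -> a) f:=((c -> Bool) -> c) g:=((c -> c) -> c)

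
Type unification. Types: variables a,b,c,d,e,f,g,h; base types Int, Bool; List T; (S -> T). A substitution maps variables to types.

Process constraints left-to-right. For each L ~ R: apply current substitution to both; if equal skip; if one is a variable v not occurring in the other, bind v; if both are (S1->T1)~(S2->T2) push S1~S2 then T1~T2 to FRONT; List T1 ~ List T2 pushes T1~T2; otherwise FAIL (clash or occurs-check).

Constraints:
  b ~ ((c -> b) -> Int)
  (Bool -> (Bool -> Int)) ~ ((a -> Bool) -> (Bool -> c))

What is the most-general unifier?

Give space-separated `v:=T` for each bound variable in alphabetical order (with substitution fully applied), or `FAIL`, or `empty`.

step 1: unify b ~ ((c -> b) -> Int)  [subst: {-} | 1 pending]
  occurs-check fail: b in ((c -> b) -> Int)

Answer: FAIL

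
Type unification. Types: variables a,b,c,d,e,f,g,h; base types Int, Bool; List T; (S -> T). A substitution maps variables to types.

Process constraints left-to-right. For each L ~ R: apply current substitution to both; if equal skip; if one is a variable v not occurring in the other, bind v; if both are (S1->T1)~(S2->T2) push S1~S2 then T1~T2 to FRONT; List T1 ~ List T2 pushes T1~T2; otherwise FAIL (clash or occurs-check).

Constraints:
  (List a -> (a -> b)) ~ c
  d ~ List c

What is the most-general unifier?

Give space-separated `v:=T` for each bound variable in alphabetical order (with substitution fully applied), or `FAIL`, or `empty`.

Answer: c:=(List a -> (a -> b)) d:=List (List a -> (a -> b))

Derivation:
step 1: unify (List a -> (a -> b)) ~ c  [subst: {-} | 1 pending]
  bind c := (List a -> (a -> b))
step 2: unify d ~ List (List a -> (a -> b))  [subst: {c:=(List a -> (a -> b))} | 0 pending]
  bind d := List (List a -> (a -> b))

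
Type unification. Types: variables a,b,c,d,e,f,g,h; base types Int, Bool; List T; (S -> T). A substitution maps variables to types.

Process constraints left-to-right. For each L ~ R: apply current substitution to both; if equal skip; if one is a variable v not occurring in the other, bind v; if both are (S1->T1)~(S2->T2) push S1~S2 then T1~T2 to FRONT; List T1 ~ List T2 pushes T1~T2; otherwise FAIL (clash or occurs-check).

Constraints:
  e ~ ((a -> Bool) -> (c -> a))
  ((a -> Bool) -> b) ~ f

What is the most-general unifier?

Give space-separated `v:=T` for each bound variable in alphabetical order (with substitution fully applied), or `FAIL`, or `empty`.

Answer: e:=((a -> Bool) -> (c -> a)) f:=((a -> Bool) -> b)

Derivation:
step 1: unify e ~ ((a -> Bool) -> (c -> a))  [subst: {-} | 1 pending]
  bind e := ((a -> Bool) -> (c -> a))
step 2: unify ((a -> Bool) -> b) ~ f  [subst: {e:=((a -> Bool) -> (c -> a))} | 0 pending]
  bind f := ((a -> Bool) -> b)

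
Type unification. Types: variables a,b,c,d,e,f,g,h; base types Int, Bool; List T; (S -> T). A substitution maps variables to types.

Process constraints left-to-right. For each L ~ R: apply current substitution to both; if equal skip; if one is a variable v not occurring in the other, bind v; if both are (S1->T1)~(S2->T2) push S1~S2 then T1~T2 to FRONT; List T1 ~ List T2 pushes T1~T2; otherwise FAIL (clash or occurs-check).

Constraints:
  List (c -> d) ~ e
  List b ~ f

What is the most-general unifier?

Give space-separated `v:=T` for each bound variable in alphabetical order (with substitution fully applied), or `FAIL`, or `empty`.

Answer: e:=List (c -> d) f:=List b

Derivation:
step 1: unify List (c -> d) ~ e  [subst: {-} | 1 pending]
  bind e := List (c -> d)
step 2: unify List b ~ f  [subst: {e:=List (c -> d)} | 0 pending]
  bind f := List b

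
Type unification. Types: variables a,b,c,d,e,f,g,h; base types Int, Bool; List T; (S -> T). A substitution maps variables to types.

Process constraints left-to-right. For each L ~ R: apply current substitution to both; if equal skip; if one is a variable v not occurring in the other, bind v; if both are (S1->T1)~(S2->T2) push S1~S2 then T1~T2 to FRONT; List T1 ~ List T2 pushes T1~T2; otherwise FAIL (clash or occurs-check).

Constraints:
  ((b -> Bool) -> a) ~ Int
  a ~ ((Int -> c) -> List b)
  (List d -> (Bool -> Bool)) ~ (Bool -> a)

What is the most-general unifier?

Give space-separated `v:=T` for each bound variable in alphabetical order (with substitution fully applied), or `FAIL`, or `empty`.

Answer: FAIL

Derivation:
step 1: unify ((b -> Bool) -> a) ~ Int  [subst: {-} | 2 pending]
  clash: ((b -> Bool) -> a) vs Int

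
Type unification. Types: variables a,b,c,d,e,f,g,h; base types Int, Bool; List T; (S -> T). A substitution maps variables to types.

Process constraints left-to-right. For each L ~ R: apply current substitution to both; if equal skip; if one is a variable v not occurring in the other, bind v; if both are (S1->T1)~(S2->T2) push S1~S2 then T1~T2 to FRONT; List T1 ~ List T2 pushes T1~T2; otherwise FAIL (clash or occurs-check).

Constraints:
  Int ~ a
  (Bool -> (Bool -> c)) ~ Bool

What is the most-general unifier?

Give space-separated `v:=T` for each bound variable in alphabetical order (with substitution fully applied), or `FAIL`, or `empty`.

Answer: FAIL

Derivation:
step 1: unify Int ~ a  [subst: {-} | 1 pending]
  bind a := Int
step 2: unify (Bool -> (Bool -> c)) ~ Bool  [subst: {a:=Int} | 0 pending]
  clash: (Bool -> (Bool -> c)) vs Bool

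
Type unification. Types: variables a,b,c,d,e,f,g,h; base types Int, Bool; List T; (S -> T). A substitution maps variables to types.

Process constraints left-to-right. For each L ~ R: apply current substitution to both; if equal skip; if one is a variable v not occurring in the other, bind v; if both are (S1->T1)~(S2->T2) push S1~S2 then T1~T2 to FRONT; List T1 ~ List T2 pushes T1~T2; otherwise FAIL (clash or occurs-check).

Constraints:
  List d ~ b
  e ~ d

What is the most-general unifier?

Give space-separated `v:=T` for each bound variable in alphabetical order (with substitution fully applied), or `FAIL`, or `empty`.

Answer: b:=List d e:=d

Derivation:
step 1: unify List d ~ b  [subst: {-} | 1 pending]
  bind b := List d
step 2: unify e ~ d  [subst: {b:=List d} | 0 pending]
  bind e := d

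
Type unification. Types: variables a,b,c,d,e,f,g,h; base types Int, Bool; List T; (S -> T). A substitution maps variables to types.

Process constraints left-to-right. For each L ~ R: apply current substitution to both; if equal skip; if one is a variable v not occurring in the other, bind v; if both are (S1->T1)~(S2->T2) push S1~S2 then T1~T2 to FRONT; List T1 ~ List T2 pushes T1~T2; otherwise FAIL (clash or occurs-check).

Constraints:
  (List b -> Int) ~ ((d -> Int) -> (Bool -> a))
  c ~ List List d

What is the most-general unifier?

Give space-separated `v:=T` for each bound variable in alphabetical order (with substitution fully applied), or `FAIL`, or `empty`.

Answer: FAIL

Derivation:
step 1: unify (List b -> Int) ~ ((d -> Int) -> (Bool -> a))  [subst: {-} | 1 pending]
  -> decompose arrow: push List b~(d -> Int), Int~(Bool -> a)
step 2: unify List b ~ (d -> Int)  [subst: {-} | 2 pending]
  clash: List b vs (d -> Int)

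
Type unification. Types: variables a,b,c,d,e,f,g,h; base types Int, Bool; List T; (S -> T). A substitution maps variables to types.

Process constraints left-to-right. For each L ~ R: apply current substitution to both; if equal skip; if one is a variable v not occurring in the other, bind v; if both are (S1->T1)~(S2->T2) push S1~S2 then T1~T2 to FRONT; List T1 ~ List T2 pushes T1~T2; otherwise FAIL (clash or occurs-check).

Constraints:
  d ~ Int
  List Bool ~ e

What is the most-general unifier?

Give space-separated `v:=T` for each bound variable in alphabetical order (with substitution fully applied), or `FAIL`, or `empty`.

step 1: unify d ~ Int  [subst: {-} | 1 pending]
  bind d := Int
step 2: unify List Bool ~ e  [subst: {d:=Int} | 0 pending]
  bind e := List Bool

Answer: d:=Int e:=List Bool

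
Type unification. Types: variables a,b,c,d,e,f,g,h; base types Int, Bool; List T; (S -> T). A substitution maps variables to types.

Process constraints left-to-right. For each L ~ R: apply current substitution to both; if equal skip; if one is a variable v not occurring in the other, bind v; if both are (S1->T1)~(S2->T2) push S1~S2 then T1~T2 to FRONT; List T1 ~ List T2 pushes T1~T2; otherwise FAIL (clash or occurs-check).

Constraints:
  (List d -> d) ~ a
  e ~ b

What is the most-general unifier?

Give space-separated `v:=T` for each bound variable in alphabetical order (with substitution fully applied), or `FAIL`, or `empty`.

step 1: unify (List d -> d) ~ a  [subst: {-} | 1 pending]
  bind a := (List d -> d)
step 2: unify e ~ b  [subst: {a:=(List d -> d)} | 0 pending]
  bind e := b

Answer: a:=(List d -> d) e:=b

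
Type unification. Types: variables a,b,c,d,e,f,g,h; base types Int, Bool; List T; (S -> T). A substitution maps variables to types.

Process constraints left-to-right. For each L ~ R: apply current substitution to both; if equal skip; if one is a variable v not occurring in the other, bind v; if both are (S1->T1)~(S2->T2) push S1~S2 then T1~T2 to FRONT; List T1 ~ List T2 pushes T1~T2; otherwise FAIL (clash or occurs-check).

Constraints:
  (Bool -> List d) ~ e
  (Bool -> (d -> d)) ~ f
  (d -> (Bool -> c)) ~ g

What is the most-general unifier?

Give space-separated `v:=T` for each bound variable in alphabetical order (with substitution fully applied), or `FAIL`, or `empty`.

Answer: e:=(Bool -> List d) f:=(Bool -> (d -> d)) g:=(d -> (Bool -> c))

Derivation:
step 1: unify (Bool -> List d) ~ e  [subst: {-} | 2 pending]
  bind e := (Bool -> List d)
step 2: unify (Bool -> (d -> d)) ~ f  [subst: {e:=(Bool -> List d)} | 1 pending]
  bind f := (Bool -> (d -> d))
step 3: unify (d -> (Bool -> c)) ~ g  [subst: {e:=(Bool -> List d), f:=(Bool -> (d -> d))} | 0 pending]
  bind g := (d -> (Bool -> c))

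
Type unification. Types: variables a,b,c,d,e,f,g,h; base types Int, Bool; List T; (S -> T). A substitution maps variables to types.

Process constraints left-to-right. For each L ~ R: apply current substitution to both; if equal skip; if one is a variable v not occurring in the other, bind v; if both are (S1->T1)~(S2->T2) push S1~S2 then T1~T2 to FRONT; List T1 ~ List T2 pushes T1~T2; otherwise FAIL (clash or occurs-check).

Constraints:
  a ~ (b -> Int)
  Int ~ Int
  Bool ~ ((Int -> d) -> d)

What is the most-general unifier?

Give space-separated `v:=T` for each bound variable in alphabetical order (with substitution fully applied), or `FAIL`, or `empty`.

Answer: FAIL

Derivation:
step 1: unify a ~ (b -> Int)  [subst: {-} | 2 pending]
  bind a := (b -> Int)
step 2: unify Int ~ Int  [subst: {a:=(b -> Int)} | 1 pending]
  -> identical, skip
step 3: unify Bool ~ ((Int -> d) -> d)  [subst: {a:=(b -> Int)} | 0 pending]
  clash: Bool vs ((Int -> d) -> d)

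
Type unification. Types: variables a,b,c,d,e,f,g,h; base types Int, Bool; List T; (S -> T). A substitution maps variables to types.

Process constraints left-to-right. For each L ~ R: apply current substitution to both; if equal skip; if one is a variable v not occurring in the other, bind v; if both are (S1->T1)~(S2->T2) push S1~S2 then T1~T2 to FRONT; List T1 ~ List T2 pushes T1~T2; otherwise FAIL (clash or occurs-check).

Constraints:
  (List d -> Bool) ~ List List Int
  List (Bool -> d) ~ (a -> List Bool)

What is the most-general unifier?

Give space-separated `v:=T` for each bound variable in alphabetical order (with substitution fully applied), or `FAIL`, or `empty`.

step 1: unify (List d -> Bool) ~ List List Int  [subst: {-} | 1 pending]
  clash: (List d -> Bool) vs List List Int

Answer: FAIL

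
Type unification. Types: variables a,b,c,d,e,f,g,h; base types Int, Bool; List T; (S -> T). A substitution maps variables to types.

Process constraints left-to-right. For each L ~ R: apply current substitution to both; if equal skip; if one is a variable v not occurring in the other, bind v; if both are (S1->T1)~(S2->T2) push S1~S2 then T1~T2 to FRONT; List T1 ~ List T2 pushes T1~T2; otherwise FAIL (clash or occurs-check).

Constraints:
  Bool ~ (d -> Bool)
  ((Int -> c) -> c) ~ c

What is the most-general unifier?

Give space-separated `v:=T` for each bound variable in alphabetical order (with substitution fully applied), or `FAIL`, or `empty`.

step 1: unify Bool ~ (d -> Bool)  [subst: {-} | 1 pending]
  clash: Bool vs (d -> Bool)

Answer: FAIL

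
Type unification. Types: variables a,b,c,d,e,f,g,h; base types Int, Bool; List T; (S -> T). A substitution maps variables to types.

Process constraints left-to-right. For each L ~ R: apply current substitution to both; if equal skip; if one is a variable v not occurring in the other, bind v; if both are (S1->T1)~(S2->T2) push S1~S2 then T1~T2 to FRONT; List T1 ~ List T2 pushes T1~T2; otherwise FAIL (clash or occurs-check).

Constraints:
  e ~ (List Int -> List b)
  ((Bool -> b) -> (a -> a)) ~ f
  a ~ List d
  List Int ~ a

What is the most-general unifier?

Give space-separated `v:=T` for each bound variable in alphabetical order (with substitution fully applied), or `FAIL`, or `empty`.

Answer: a:=List Int d:=Int e:=(List Int -> List b) f:=((Bool -> b) -> (List Int -> List Int))

Derivation:
step 1: unify e ~ (List Int -> List b)  [subst: {-} | 3 pending]
  bind e := (List Int -> List b)
step 2: unify ((Bool -> b) -> (a -> a)) ~ f  [subst: {e:=(List Int -> List b)} | 2 pending]
  bind f := ((Bool -> b) -> (a -> a))
step 3: unify a ~ List d  [subst: {e:=(List Int -> List b), f:=((Bool -> b) -> (a -> a))} | 1 pending]
  bind a := List d
step 4: unify List Int ~ List d  [subst: {e:=(List Int -> List b), f:=((Bool -> b) -> (a -> a)), a:=List d} | 0 pending]
  -> decompose List: push Int~d
step 5: unify Int ~ d  [subst: {e:=(List Int -> List b), f:=((Bool -> b) -> (a -> a)), a:=List d} | 0 pending]
  bind d := Int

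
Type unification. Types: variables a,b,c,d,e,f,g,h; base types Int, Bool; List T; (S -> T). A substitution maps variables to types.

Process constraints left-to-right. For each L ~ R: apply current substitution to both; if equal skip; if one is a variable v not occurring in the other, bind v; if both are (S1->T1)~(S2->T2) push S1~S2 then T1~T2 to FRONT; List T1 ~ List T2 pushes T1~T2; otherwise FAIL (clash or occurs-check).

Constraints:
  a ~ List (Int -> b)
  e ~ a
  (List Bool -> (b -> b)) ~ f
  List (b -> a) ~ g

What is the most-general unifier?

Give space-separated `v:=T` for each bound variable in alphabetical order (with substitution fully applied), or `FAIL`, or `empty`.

Answer: a:=List (Int -> b) e:=List (Int -> b) f:=(List Bool -> (b -> b)) g:=List (b -> List (Int -> b))

Derivation:
step 1: unify a ~ List (Int -> b)  [subst: {-} | 3 pending]
  bind a := List (Int -> b)
step 2: unify e ~ List (Int -> b)  [subst: {a:=List (Int -> b)} | 2 pending]
  bind e := List (Int -> b)
step 3: unify (List Bool -> (b -> b)) ~ f  [subst: {a:=List (Int -> b), e:=List (Int -> b)} | 1 pending]
  bind f := (List Bool -> (b -> b))
step 4: unify List (b -> List (Int -> b)) ~ g  [subst: {a:=List (Int -> b), e:=List (Int -> b), f:=(List Bool -> (b -> b))} | 0 pending]
  bind g := List (b -> List (Int -> b))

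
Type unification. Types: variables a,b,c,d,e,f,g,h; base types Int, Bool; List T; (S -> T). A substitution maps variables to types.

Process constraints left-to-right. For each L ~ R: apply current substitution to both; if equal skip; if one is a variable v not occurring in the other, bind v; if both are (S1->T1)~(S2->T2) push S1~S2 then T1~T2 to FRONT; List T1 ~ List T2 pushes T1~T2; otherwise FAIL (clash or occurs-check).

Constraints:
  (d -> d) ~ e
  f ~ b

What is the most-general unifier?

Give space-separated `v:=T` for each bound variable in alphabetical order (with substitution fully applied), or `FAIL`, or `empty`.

step 1: unify (d -> d) ~ e  [subst: {-} | 1 pending]
  bind e := (d -> d)
step 2: unify f ~ b  [subst: {e:=(d -> d)} | 0 pending]
  bind f := b

Answer: e:=(d -> d) f:=b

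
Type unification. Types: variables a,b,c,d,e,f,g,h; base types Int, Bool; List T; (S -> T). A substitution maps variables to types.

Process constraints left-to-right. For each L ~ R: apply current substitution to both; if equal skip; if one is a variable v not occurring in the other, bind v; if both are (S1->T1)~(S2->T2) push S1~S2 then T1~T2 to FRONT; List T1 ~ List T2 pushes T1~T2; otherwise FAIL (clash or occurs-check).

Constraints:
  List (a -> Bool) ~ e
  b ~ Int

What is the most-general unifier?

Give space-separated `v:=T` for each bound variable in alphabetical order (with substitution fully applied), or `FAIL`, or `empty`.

Answer: b:=Int e:=List (a -> Bool)

Derivation:
step 1: unify List (a -> Bool) ~ e  [subst: {-} | 1 pending]
  bind e := List (a -> Bool)
step 2: unify b ~ Int  [subst: {e:=List (a -> Bool)} | 0 pending]
  bind b := Int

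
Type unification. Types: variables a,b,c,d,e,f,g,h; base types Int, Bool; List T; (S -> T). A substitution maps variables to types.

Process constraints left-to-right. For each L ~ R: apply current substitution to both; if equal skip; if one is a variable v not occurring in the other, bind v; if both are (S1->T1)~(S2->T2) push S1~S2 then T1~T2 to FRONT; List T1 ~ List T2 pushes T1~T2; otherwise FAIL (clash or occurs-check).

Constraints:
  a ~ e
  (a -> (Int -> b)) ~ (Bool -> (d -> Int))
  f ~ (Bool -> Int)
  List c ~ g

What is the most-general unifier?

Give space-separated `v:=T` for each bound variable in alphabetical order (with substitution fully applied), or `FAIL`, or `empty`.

Answer: a:=Bool b:=Int d:=Int e:=Bool f:=(Bool -> Int) g:=List c

Derivation:
step 1: unify a ~ e  [subst: {-} | 3 pending]
  bind a := e
step 2: unify (e -> (Int -> b)) ~ (Bool -> (d -> Int))  [subst: {a:=e} | 2 pending]
  -> decompose arrow: push e~Bool, (Int -> b)~(d -> Int)
step 3: unify e ~ Bool  [subst: {a:=e} | 3 pending]
  bind e := Bool
step 4: unify (Int -> b) ~ (d -> Int)  [subst: {a:=e, e:=Bool} | 2 pending]
  -> decompose arrow: push Int~d, b~Int
step 5: unify Int ~ d  [subst: {a:=e, e:=Bool} | 3 pending]
  bind d := Int
step 6: unify b ~ Int  [subst: {a:=e, e:=Bool, d:=Int} | 2 pending]
  bind b := Int
step 7: unify f ~ (Bool -> Int)  [subst: {a:=e, e:=Bool, d:=Int, b:=Int} | 1 pending]
  bind f := (Bool -> Int)
step 8: unify List c ~ g  [subst: {a:=e, e:=Bool, d:=Int, b:=Int, f:=(Bool -> Int)} | 0 pending]
  bind g := List c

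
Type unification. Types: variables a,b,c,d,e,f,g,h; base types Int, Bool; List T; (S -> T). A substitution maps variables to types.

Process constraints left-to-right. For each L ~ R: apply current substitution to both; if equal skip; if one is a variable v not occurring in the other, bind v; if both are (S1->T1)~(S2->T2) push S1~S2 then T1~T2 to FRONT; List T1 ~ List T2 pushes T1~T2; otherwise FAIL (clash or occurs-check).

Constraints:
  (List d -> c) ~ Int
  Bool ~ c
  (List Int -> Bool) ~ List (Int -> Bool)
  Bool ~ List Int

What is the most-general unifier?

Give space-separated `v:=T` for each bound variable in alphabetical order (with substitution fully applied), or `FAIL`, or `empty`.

Answer: FAIL

Derivation:
step 1: unify (List d -> c) ~ Int  [subst: {-} | 3 pending]
  clash: (List d -> c) vs Int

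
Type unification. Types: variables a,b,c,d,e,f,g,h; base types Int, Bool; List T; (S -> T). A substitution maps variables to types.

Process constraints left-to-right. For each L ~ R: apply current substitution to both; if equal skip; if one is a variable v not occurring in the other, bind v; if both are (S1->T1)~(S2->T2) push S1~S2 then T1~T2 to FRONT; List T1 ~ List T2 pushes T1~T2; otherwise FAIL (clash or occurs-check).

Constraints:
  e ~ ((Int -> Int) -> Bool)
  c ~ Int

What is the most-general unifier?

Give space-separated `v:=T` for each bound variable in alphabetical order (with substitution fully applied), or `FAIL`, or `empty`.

step 1: unify e ~ ((Int -> Int) -> Bool)  [subst: {-} | 1 pending]
  bind e := ((Int -> Int) -> Bool)
step 2: unify c ~ Int  [subst: {e:=((Int -> Int) -> Bool)} | 0 pending]
  bind c := Int

Answer: c:=Int e:=((Int -> Int) -> Bool)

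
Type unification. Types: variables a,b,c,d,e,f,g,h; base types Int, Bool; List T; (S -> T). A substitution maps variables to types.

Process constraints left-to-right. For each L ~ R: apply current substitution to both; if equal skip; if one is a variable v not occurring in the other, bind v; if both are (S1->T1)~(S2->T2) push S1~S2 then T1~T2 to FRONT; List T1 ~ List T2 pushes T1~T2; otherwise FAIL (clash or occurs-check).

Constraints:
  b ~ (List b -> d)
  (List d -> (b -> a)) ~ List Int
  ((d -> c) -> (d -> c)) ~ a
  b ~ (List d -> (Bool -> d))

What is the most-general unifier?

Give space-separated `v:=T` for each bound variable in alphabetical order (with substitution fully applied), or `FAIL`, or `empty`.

Answer: FAIL

Derivation:
step 1: unify b ~ (List b -> d)  [subst: {-} | 3 pending]
  occurs-check fail: b in (List b -> d)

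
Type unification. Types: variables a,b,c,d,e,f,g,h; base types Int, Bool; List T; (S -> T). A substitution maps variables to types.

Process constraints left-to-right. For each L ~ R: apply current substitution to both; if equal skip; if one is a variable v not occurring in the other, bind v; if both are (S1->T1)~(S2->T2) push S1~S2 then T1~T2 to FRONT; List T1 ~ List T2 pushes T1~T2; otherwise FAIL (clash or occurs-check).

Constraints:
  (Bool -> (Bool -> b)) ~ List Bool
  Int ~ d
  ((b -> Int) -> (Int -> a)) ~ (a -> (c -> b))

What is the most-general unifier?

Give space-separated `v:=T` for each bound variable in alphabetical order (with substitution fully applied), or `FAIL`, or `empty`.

Answer: FAIL

Derivation:
step 1: unify (Bool -> (Bool -> b)) ~ List Bool  [subst: {-} | 2 pending]
  clash: (Bool -> (Bool -> b)) vs List Bool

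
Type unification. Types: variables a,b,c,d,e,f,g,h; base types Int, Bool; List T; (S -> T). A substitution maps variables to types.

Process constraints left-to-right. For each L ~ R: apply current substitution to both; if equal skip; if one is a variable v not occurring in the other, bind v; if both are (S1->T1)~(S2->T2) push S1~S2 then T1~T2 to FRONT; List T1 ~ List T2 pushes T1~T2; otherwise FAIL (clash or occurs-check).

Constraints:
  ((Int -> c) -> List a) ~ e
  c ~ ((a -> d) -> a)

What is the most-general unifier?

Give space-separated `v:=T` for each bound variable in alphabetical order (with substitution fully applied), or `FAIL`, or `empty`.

Answer: c:=((a -> d) -> a) e:=((Int -> ((a -> d) -> a)) -> List a)

Derivation:
step 1: unify ((Int -> c) -> List a) ~ e  [subst: {-} | 1 pending]
  bind e := ((Int -> c) -> List a)
step 2: unify c ~ ((a -> d) -> a)  [subst: {e:=((Int -> c) -> List a)} | 0 pending]
  bind c := ((a -> d) -> a)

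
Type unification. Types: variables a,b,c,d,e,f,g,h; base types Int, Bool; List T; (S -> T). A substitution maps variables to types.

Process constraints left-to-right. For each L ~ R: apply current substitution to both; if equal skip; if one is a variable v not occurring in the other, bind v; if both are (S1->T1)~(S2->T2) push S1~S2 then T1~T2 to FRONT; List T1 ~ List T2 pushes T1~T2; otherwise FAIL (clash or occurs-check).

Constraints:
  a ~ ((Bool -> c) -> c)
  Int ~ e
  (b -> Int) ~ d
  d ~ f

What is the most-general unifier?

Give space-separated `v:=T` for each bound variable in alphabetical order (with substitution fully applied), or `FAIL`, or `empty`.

Answer: a:=((Bool -> c) -> c) d:=(b -> Int) e:=Int f:=(b -> Int)

Derivation:
step 1: unify a ~ ((Bool -> c) -> c)  [subst: {-} | 3 pending]
  bind a := ((Bool -> c) -> c)
step 2: unify Int ~ e  [subst: {a:=((Bool -> c) -> c)} | 2 pending]
  bind e := Int
step 3: unify (b -> Int) ~ d  [subst: {a:=((Bool -> c) -> c), e:=Int} | 1 pending]
  bind d := (b -> Int)
step 4: unify (b -> Int) ~ f  [subst: {a:=((Bool -> c) -> c), e:=Int, d:=(b -> Int)} | 0 pending]
  bind f := (b -> Int)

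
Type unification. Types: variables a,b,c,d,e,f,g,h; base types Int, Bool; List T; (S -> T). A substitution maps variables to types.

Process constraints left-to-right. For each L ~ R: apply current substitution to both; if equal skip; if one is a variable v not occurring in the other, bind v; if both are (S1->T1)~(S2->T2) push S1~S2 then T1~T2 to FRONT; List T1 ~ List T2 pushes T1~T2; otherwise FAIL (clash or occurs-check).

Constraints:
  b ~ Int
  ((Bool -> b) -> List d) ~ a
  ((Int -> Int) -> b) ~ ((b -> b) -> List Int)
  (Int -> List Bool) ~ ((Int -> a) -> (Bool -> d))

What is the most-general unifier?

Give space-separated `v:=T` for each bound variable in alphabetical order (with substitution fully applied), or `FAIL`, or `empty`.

step 1: unify b ~ Int  [subst: {-} | 3 pending]
  bind b := Int
step 2: unify ((Bool -> Int) -> List d) ~ a  [subst: {b:=Int} | 2 pending]
  bind a := ((Bool -> Int) -> List d)
step 3: unify ((Int -> Int) -> Int) ~ ((Int -> Int) -> List Int)  [subst: {b:=Int, a:=((Bool -> Int) -> List d)} | 1 pending]
  -> decompose arrow: push (Int -> Int)~(Int -> Int), Int~List Int
step 4: unify (Int -> Int) ~ (Int -> Int)  [subst: {b:=Int, a:=((Bool -> Int) -> List d)} | 2 pending]
  -> identical, skip
step 5: unify Int ~ List Int  [subst: {b:=Int, a:=((Bool -> Int) -> List d)} | 1 pending]
  clash: Int vs List Int

Answer: FAIL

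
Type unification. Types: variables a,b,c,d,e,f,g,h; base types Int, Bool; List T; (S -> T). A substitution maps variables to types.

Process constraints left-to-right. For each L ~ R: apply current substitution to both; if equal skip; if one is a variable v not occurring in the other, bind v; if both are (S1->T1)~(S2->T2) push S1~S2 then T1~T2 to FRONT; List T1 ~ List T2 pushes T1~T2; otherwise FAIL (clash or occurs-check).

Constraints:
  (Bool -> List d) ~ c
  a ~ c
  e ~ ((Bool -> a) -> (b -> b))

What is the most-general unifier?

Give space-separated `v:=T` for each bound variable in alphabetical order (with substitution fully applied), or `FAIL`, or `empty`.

step 1: unify (Bool -> List d) ~ c  [subst: {-} | 2 pending]
  bind c := (Bool -> List d)
step 2: unify a ~ (Bool -> List d)  [subst: {c:=(Bool -> List d)} | 1 pending]
  bind a := (Bool -> List d)
step 3: unify e ~ ((Bool -> (Bool -> List d)) -> (b -> b))  [subst: {c:=(Bool -> List d), a:=(Bool -> List d)} | 0 pending]
  bind e := ((Bool -> (Bool -> List d)) -> (b -> b))

Answer: a:=(Bool -> List d) c:=(Bool -> List d) e:=((Bool -> (Bool -> List d)) -> (b -> b))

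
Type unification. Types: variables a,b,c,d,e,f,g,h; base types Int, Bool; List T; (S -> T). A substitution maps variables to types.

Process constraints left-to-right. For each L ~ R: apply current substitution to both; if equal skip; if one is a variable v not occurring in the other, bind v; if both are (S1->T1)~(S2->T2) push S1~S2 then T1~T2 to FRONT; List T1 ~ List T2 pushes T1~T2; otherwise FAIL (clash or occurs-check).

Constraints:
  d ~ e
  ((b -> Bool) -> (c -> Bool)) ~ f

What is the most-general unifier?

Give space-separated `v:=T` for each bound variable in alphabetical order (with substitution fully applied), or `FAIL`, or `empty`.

step 1: unify d ~ e  [subst: {-} | 1 pending]
  bind d := e
step 2: unify ((b -> Bool) -> (c -> Bool)) ~ f  [subst: {d:=e} | 0 pending]
  bind f := ((b -> Bool) -> (c -> Bool))

Answer: d:=e f:=((b -> Bool) -> (c -> Bool))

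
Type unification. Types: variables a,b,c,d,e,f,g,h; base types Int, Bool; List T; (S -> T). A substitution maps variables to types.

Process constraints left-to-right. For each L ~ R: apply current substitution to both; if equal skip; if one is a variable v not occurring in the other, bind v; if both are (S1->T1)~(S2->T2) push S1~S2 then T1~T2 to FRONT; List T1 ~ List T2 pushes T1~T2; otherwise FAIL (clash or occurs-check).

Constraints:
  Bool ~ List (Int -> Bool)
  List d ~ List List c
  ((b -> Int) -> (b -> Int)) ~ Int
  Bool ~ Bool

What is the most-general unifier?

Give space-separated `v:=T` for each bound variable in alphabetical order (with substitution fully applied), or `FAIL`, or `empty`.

Answer: FAIL

Derivation:
step 1: unify Bool ~ List (Int -> Bool)  [subst: {-} | 3 pending]
  clash: Bool vs List (Int -> Bool)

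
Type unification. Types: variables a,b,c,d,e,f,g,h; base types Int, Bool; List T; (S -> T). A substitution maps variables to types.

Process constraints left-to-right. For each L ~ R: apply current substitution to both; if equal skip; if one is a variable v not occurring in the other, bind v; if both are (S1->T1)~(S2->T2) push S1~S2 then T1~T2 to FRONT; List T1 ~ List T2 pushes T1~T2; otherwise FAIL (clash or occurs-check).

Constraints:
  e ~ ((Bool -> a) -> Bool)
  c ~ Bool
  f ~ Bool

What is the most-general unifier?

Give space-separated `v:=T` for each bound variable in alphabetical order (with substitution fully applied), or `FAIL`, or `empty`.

Answer: c:=Bool e:=((Bool -> a) -> Bool) f:=Bool

Derivation:
step 1: unify e ~ ((Bool -> a) -> Bool)  [subst: {-} | 2 pending]
  bind e := ((Bool -> a) -> Bool)
step 2: unify c ~ Bool  [subst: {e:=((Bool -> a) -> Bool)} | 1 pending]
  bind c := Bool
step 3: unify f ~ Bool  [subst: {e:=((Bool -> a) -> Bool), c:=Bool} | 0 pending]
  bind f := Bool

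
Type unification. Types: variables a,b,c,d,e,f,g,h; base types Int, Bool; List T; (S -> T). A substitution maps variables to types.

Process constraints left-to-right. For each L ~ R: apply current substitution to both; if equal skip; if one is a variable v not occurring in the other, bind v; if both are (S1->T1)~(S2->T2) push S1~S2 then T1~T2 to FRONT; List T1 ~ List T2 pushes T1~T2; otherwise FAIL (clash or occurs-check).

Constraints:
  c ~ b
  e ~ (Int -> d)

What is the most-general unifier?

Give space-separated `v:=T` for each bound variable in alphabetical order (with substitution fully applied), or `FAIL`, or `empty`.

step 1: unify c ~ b  [subst: {-} | 1 pending]
  bind c := b
step 2: unify e ~ (Int -> d)  [subst: {c:=b} | 0 pending]
  bind e := (Int -> d)

Answer: c:=b e:=(Int -> d)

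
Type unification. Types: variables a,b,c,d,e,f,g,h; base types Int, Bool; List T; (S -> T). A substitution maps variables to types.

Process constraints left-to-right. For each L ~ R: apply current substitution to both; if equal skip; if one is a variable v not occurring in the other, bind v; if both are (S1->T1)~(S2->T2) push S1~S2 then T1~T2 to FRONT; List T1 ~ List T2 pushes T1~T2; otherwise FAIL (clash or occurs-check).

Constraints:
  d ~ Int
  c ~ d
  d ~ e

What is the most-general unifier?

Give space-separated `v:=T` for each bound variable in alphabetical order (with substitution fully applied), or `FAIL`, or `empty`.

step 1: unify d ~ Int  [subst: {-} | 2 pending]
  bind d := Int
step 2: unify c ~ Int  [subst: {d:=Int} | 1 pending]
  bind c := Int
step 3: unify Int ~ e  [subst: {d:=Int, c:=Int} | 0 pending]
  bind e := Int

Answer: c:=Int d:=Int e:=Int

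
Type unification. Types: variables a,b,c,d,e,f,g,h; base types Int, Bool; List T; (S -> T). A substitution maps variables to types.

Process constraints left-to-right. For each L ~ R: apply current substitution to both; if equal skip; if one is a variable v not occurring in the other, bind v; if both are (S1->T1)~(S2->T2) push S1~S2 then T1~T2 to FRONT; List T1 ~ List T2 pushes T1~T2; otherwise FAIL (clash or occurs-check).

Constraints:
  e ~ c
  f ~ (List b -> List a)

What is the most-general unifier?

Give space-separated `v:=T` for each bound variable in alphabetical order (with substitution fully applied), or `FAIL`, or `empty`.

step 1: unify e ~ c  [subst: {-} | 1 pending]
  bind e := c
step 2: unify f ~ (List b -> List a)  [subst: {e:=c} | 0 pending]
  bind f := (List b -> List a)

Answer: e:=c f:=(List b -> List a)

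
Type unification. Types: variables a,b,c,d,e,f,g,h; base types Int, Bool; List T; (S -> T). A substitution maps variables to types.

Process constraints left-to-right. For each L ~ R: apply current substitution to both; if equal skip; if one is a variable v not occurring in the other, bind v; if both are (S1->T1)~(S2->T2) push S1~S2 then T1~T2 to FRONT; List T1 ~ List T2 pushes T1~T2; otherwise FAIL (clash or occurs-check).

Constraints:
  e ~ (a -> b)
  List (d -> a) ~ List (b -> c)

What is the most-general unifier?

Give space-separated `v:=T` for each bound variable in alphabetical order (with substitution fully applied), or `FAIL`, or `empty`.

Answer: a:=c d:=b e:=(c -> b)

Derivation:
step 1: unify e ~ (a -> b)  [subst: {-} | 1 pending]
  bind e := (a -> b)
step 2: unify List (d -> a) ~ List (b -> c)  [subst: {e:=(a -> b)} | 0 pending]
  -> decompose List: push (d -> a)~(b -> c)
step 3: unify (d -> a) ~ (b -> c)  [subst: {e:=(a -> b)} | 0 pending]
  -> decompose arrow: push d~b, a~c
step 4: unify d ~ b  [subst: {e:=(a -> b)} | 1 pending]
  bind d := b
step 5: unify a ~ c  [subst: {e:=(a -> b), d:=b} | 0 pending]
  bind a := c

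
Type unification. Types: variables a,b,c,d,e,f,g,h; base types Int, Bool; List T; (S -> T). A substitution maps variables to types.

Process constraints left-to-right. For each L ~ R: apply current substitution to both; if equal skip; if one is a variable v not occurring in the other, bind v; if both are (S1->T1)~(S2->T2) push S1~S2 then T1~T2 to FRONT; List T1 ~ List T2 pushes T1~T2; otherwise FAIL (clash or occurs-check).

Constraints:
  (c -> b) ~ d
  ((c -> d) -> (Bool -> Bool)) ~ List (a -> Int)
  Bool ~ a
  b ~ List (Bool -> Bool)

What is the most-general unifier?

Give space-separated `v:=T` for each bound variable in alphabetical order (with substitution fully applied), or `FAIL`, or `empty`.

step 1: unify (c -> b) ~ d  [subst: {-} | 3 pending]
  bind d := (c -> b)
step 2: unify ((c -> (c -> b)) -> (Bool -> Bool)) ~ List (a -> Int)  [subst: {d:=(c -> b)} | 2 pending]
  clash: ((c -> (c -> b)) -> (Bool -> Bool)) vs List (a -> Int)

Answer: FAIL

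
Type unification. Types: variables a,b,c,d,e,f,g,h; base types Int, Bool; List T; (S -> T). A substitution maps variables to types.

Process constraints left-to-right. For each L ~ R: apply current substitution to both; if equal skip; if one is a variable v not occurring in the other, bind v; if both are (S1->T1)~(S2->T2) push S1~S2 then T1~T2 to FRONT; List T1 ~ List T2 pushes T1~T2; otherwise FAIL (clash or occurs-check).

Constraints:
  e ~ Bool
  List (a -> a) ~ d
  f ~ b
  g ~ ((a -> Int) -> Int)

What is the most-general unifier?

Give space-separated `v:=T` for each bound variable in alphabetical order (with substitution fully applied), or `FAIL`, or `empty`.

step 1: unify e ~ Bool  [subst: {-} | 3 pending]
  bind e := Bool
step 2: unify List (a -> a) ~ d  [subst: {e:=Bool} | 2 pending]
  bind d := List (a -> a)
step 3: unify f ~ b  [subst: {e:=Bool, d:=List (a -> a)} | 1 pending]
  bind f := b
step 4: unify g ~ ((a -> Int) -> Int)  [subst: {e:=Bool, d:=List (a -> a), f:=b} | 0 pending]
  bind g := ((a -> Int) -> Int)

Answer: d:=List (a -> a) e:=Bool f:=b g:=((a -> Int) -> Int)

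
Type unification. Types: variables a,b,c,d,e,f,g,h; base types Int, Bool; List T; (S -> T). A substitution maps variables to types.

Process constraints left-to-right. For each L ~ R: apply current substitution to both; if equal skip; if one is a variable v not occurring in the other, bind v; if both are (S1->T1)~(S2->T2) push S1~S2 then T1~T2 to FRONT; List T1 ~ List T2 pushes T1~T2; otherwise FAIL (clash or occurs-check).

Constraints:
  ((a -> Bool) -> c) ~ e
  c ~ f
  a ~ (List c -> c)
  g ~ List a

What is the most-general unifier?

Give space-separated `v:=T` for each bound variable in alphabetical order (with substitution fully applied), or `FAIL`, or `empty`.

step 1: unify ((a -> Bool) -> c) ~ e  [subst: {-} | 3 pending]
  bind e := ((a -> Bool) -> c)
step 2: unify c ~ f  [subst: {e:=((a -> Bool) -> c)} | 2 pending]
  bind c := f
step 3: unify a ~ (List f -> f)  [subst: {e:=((a -> Bool) -> c), c:=f} | 1 pending]
  bind a := (List f -> f)
step 4: unify g ~ List (List f -> f)  [subst: {e:=((a -> Bool) -> c), c:=f, a:=(List f -> f)} | 0 pending]
  bind g := List (List f -> f)

Answer: a:=(List f -> f) c:=f e:=(((List f -> f) -> Bool) -> f) g:=List (List f -> f)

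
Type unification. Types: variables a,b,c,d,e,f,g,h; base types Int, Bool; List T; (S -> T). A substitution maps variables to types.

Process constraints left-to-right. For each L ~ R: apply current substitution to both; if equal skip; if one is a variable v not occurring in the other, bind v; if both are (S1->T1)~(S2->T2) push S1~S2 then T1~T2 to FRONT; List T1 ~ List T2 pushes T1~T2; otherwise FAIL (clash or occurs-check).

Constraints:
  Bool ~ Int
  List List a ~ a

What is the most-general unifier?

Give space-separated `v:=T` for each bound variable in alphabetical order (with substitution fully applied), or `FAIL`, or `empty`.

step 1: unify Bool ~ Int  [subst: {-} | 1 pending]
  clash: Bool vs Int

Answer: FAIL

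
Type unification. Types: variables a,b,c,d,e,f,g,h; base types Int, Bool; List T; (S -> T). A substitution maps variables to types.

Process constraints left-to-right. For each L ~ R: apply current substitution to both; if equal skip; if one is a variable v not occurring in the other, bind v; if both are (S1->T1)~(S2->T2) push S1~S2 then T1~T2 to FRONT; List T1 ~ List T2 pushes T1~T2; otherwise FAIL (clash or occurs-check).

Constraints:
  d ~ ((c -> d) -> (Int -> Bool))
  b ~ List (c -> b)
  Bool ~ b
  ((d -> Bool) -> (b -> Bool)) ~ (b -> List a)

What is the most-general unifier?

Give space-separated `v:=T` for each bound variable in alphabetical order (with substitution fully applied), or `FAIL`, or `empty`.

Answer: FAIL

Derivation:
step 1: unify d ~ ((c -> d) -> (Int -> Bool))  [subst: {-} | 3 pending]
  occurs-check fail: d in ((c -> d) -> (Int -> Bool))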